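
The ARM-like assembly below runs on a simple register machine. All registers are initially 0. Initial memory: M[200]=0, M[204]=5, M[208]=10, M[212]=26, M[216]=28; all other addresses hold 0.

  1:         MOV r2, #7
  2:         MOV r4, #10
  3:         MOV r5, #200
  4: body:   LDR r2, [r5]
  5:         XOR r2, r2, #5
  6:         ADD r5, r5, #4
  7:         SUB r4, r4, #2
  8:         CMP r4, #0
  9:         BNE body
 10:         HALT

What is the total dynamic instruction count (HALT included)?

34

after MOV r2, #7: r2=7
after MOV r4, #10: r4=10
after MOV r5, #200: r5=200
after LDR r2, [r5]: r2=M[200]=0
after XOR r2, r2, #5: r2=0^5=5
after ADD r5, r5, #4: r5=200+4=204
after SUB r4, r4, #2: r4=10-2=8
CMP r4, #0  (cmp 8,0)
BNE body: taken
after LDR r2, [r5]: r2=M[204]=5
after XOR r2, r2, #5: r2=5^5=0
after ADD r5, r5, #4: r5=204+4=208
after SUB r4, r4, #2: r4=8-2=6
CMP r4, #0  (cmp 6,0)
BNE body: taken
after LDR r2, [r5]: r2=M[208]=10
after XOR r2, r2, #5: r2=10^5=15
after ADD r5, r5, #4: r5=208+4=212
after SUB r4, r4, #2: r4=6-2=4
CMP r4, #0  (cmp 4,0)
BNE body: taken
after LDR r2, [r5]: r2=M[212]=26
after XOR r2, r2, #5: r2=26^5=31
after ADD r5, r5, #4: r5=212+4=216
after SUB r4, r4, #2: r4=4-2=2
CMP r4, #0  (cmp 2,0)
BNE body: taken
after LDR r2, [r5]: r2=M[216]=28
after XOR r2, r2, #5: r2=28^5=25
after ADD r5, r5, #4: r5=216+4=220
after SUB r4, r4, #2: r4=2-2=0
CMP r4, #0  (cmp 0,0)
BNE body: not taken
halt.
Total executed instructions: 34.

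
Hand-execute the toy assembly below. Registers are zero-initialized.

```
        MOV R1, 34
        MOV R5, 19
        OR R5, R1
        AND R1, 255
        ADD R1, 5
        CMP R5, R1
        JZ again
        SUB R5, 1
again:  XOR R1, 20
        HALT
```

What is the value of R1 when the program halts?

R1=34
R5=19
R5=19|34=51
R1=34&255=34
R1=34+5=39
CMP R5, R1  (cmp 51,39)
JZ again: not taken
R5=51-1=50
R1=39^20=51
halt.

51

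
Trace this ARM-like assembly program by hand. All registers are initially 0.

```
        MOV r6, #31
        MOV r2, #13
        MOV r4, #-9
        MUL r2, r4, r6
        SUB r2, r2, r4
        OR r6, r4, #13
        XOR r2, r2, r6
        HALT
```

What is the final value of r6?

MOV r6, #31 → r6=31
MOV r2, #13 → r2=13
MOV r4, #-9 → r4=-9
MUL r2, r4, r6 → r2=(-9)*31=-279
SUB r2, r2, r4 → r2=(-279)-(-9)=-270
OR r6, r4, #13 → r6=(-9)|13=-1
XOR r2, r2, r6 → r2=(-270)^(-1)=269
halt.

-1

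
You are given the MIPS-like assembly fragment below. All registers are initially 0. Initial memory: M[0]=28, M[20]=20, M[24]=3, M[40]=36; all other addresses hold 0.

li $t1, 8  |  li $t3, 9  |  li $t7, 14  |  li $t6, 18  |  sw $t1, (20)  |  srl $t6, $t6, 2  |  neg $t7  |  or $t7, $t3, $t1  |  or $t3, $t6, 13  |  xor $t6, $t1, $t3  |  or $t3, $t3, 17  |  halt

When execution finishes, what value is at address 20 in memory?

after li $t1, 8: $t1=8
after li $t3, 9: $t3=9
after li $t7, 14: $t7=14
after li $t6, 18: $t6=18
sw $t1, (20) → M[20]=8
after srl $t6, $t6, 2: $t6=18>>2=4
after neg $t7: $t7=-(14)=-14
after or $t7, $t3, $t1: $t7=9|8=9
after or $t3, $t6, 13: $t3=4|13=13
after xor $t6, $t1, $t3: $t6=8^13=5
after or $t3, $t3, 17: $t3=13|17=29
halt.

8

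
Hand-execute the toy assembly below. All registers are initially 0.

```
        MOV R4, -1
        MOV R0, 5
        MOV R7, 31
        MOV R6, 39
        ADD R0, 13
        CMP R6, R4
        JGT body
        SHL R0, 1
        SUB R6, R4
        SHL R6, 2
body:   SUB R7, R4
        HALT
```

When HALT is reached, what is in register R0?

MOV R4, -1 → R4=-1
MOV R0, 5 → R0=5
MOV R7, 31 → R7=31
MOV R6, 39 → R6=39
ADD R0, 13 → R0=5+13=18
CMP R6, R4  (cmp 39,-1)
JGT body: taken
SUB R7, R4 → R7=31-(-1)=32
halt.

18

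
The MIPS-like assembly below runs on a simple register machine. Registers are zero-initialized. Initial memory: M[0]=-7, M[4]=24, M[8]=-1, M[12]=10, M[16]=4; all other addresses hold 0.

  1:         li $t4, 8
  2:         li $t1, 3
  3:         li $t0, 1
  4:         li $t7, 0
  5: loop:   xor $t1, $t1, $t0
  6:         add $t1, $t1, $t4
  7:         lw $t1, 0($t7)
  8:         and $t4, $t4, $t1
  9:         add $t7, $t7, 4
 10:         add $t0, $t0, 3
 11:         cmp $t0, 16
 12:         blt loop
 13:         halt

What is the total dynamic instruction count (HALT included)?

45

after li $t4, 8: $t4=8
after li $t1, 3: $t1=3
after li $t0, 1: $t0=1
after li $t7, 0: $t7=0
after xor $t1, $t1, $t0: $t1=3^1=2
after add $t1, $t1, $t4: $t1=2+8=10
after lw $t1, 0($t7): $t1=M[0]=-7
after and $t4, $t4, $t1: $t4=8&(-7)=8
after add $t7, $t7, 4: $t7=0+4=4
after add $t0, $t0, 3: $t0=1+3=4
cmp $t0, 16  (cmp 4,16)
blt loop: taken
after xor $t1, $t1, $t0: $t1=(-7)^4=-3
after add $t1, $t1, $t4: $t1=(-3)+8=5
after lw $t1, 0($t7): $t1=M[4]=24
after and $t4, $t4, $t1: $t4=8&24=8
after add $t7, $t7, 4: $t7=4+4=8
after add $t0, $t0, 3: $t0=4+3=7
cmp $t0, 16  (cmp 7,16)
blt loop: taken
after xor $t1, $t1, $t0: $t1=24^7=31
after add $t1, $t1, $t4: $t1=31+8=39
after lw $t1, 0($t7): $t1=M[8]=-1
after and $t4, $t4, $t1: $t4=8&(-1)=8
after add $t7, $t7, 4: $t7=8+4=12
after add $t0, $t0, 3: $t0=7+3=10
cmp $t0, 16  (cmp 10,16)
blt loop: taken
after xor $t1, $t1, $t0: $t1=(-1)^10=-11
after add $t1, $t1, $t4: $t1=(-11)+8=-3
after lw $t1, 0($t7): $t1=M[12]=10
after and $t4, $t4, $t1: $t4=8&10=8
after add $t7, $t7, 4: $t7=12+4=16
after add $t0, $t0, 3: $t0=10+3=13
cmp $t0, 16  (cmp 13,16)
blt loop: taken
after xor $t1, $t1, $t0: $t1=10^13=7
after add $t1, $t1, $t4: $t1=7+8=15
after lw $t1, 0($t7): $t1=M[16]=4
after and $t4, $t4, $t1: $t4=8&4=0
after add $t7, $t7, 4: $t7=16+4=20
after add $t0, $t0, 3: $t0=13+3=16
cmp $t0, 16  (cmp 16,16)
blt loop: not taken
halt.
Total executed instructions: 45.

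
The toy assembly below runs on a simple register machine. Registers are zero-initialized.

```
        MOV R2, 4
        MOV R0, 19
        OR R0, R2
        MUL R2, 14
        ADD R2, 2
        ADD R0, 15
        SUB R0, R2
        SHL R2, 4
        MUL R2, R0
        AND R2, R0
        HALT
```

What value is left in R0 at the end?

R2=4
R0=19
R0=19|4=23
R2=4*14=56
R2=56+2=58
R0=23+15=38
R0=38-58=-20
R2=58<<4=928
R2=928*(-20)=-18560
R2=(-18560)&(-20)=-18560
halt.

-20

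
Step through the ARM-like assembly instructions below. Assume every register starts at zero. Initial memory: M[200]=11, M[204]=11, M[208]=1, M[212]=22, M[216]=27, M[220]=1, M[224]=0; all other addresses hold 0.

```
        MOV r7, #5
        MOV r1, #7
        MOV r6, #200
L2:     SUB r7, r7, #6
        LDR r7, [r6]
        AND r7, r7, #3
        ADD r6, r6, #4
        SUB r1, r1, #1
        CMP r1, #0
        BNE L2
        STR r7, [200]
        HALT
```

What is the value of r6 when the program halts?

228

MOV r7, #5 → r7=5
MOV r1, #7 → r1=7
MOV r6, #200 → r6=200
SUB r7, r7, #6 → r7=5-6=-1
LDR r7, [r6] → r7=M[200]=11
AND r7, r7, #3 → r7=11&3=3
ADD r6, r6, #4 → r6=200+4=204
SUB r1, r1, #1 → r1=7-1=6
CMP r1, #0  (cmp 6,0)
BNE L2: taken
SUB r7, r7, #6 → r7=3-6=-3
LDR r7, [r6] → r7=M[204]=11
AND r7, r7, #3 → r7=11&3=3
ADD r6, r6, #4 → r6=204+4=208
SUB r1, r1, #1 → r1=6-1=5
CMP r1, #0  (cmp 5,0)
BNE L2: taken
SUB r7, r7, #6 → r7=3-6=-3
LDR r7, [r6] → r7=M[208]=1
AND r7, r7, #3 → r7=1&3=1
ADD r6, r6, #4 → r6=208+4=212
SUB r1, r1, #1 → r1=5-1=4
CMP r1, #0  (cmp 4,0)
BNE L2: taken
SUB r7, r7, #6 → r7=1-6=-5
LDR r7, [r6] → r7=M[212]=22
AND r7, r7, #3 → r7=22&3=2
ADD r6, r6, #4 → r6=212+4=216
SUB r1, r1, #1 → r1=4-1=3
CMP r1, #0  (cmp 3,0)
BNE L2: taken
SUB r7, r7, #6 → r7=2-6=-4
LDR r7, [r6] → r7=M[216]=27
AND r7, r7, #3 → r7=27&3=3
ADD r6, r6, #4 → r6=216+4=220
SUB r1, r1, #1 → r1=3-1=2
CMP r1, #0  (cmp 2,0)
BNE L2: taken
SUB r7, r7, #6 → r7=3-6=-3
LDR r7, [r6] → r7=M[220]=1
AND r7, r7, #3 → r7=1&3=1
ADD r6, r6, #4 → r6=220+4=224
SUB r1, r1, #1 → r1=2-1=1
CMP r1, #0  (cmp 1,0)
BNE L2: taken
SUB r7, r7, #6 → r7=1-6=-5
LDR r7, [r6] → r7=M[224]=0
AND r7, r7, #3 → r7=0&3=0
ADD r6, r6, #4 → r6=224+4=228
SUB r1, r1, #1 → r1=1-1=0
CMP r1, #0  (cmp 0,0)
BNE L2: not taken
STR r7, [200] → M[200]=0
halt.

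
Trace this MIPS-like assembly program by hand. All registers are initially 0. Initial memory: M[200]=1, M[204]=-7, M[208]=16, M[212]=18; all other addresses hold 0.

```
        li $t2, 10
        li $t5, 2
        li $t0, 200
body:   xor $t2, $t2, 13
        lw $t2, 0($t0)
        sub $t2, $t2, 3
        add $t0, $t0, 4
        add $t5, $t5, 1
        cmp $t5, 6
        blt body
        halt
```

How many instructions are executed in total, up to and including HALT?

li $t2, 10 → $t2=10
li $t5, 2 → $t5=2
li $t0, 200 → $t0=200
xor $t2, $t2, 13 → $t2=10^13=7
lw $t2, 0($t0) → $t2=M[200]=1
sub $t2, $t2, 3 → $t2=1-3=-2
add $t0, $t0, 4 → $t0=200+4=204
add $t5, $t5, 1 → $t5=2+1=3
cmp $t5, 6  (cmp 3,6)
blt body: taken
xor $t2, $t2, 13 → $t2=(-2)^13=-13
lw $t2, 0($t0) → $t2=M[204]=-7
sub $t2, $t2, 3 → $t2=(-7)-3=-10
add $t0, $t0, 4 → $t0=204+4=208
add $t5, $t5, 1 → $t5=3+1=4
cmp $t5, 6  (cmp 4,6)
blt body: taken
xor $t2, $t2, 13 → $t2=(-10)^13=-5
lw $t2, 0($t0) → $t2=M[208]=16
sub $t2, $t2, 3 → $t2=16-3=13
add $t0, $t0, 4 → $t0=208+4=212
add $t5, $t5, 1 → $t5=4+1=5
cmp $t5, 6  (cmp 5,6)
blt body: taken
xor $t2, $t2, 13 → $t2=13^13=0
lw $t2, 0($t0) → $t2=M[212]=18
sub $t2, $t2, 3 → $t2=18-3=15
add $t0, $t0, 4 → $t0=212+4=216
add $t5, $t5, 1 → $t5=5+1=6
cmp $t5, 6  (cmp 6,6)
blt body: not taken
halt.
Total executed instructions: 32.

32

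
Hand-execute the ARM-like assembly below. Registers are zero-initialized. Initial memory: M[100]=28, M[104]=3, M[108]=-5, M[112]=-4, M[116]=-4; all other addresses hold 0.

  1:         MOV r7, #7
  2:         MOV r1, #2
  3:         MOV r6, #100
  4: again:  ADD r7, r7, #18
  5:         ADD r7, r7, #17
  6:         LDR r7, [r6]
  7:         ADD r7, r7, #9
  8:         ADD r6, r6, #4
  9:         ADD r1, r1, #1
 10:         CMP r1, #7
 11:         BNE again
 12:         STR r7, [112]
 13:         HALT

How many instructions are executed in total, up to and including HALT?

45

r7=7
r1=2
r6=100
r7=7+18=25
r7=25+17=42
r7=M[100]=28
r7=28+9=37
r6=100+4=104
r1=2+1=3
CMP r1, #7  (cmp 3,7)
BNE again: taken
r7=37+18=55
r7=55+17=72
r7=M[104]=3
r7=3+9=12
r6=104+4=108
r1=3+1=4
CMP r1, #7  (cmp 4,7)
BNE again: taken
r7=12+18=30
r7=30+17=47
r7=M[108]=-5
r7=(-5)+9=4
r6=108+4=112
r1=4+1=5
CMP r1, #7  (cmp 5,7)
BNE again: taken
r7=4+18=22
r7=22+17=39
r7=M[112]=-4
r7=(-4)+9=5
r6=112+4=116
r1=5+1=6
CMP r1, #7  (cmp 6,7)
BNE again: taken
r7=5+18=23
r7=23+17=40
r7=M[116]=-4
r7=(-4)+9=5
r6=116+4=120
r1=6+1=7
CMP r1, #7  (cmp 7,7)
BNE again: not taken
STR r7, [112] → M[112]=5
halt.
Total executed instructions: 45.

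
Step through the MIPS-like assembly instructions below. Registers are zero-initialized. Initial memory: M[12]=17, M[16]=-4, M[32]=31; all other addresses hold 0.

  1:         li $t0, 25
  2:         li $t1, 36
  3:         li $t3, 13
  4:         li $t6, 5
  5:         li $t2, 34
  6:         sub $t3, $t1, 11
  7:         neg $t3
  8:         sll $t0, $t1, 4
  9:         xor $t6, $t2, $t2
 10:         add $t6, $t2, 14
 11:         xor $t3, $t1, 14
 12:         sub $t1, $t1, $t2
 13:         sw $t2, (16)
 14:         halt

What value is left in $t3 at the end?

42

$t0=25
$t1=36
$t3=13
$t6=5
$t2=34
$t3=36-11=25
$t3=-(25)=-25
$t0=36<<4=576
$t6=34^34=0
$t6=34+14=48
$t3=36^14=42
$t1=36-34=2
sw $t2, (16) → M[16]=34
halt.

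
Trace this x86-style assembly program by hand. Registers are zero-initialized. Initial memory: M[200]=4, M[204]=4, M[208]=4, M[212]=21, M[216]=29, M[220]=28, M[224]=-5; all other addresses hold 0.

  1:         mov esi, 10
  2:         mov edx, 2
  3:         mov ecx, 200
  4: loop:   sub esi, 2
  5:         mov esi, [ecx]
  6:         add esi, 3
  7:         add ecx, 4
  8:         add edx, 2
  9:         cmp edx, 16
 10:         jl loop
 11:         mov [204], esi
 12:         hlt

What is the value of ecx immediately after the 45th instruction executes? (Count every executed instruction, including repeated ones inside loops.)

esi=10
edx=2
ecx=200
esi=10-2=8
esi=M[200]=4
esi=4+3=7
ecx=200+4=204
edx=2+2=4
cmp edx, 16  (cmp 4,16)
jl loop: taken
esi=7-2=5
esi=M[204]=4
esi=4+3=7
ecx=204+4=208
edx=4+2=6
cmp edx, 16  (cmp 6,16)
jl loop: taken
esi=7-2=5
esi=M[208]=4
esi=4+3=7
ecx=208+4=212
edx=6+2=8
cmp edx, 16  (cmp 8,16)
jl loop: taken
esi=7-2=5
esi=M[212]=21
esi=21+3=24
ecx=212+4=216
edx=8+2=10
cmp edx, 16  (cmp 10,16)
jl loop: taken
esi=24-2=22
esi=M[216]=29
esi=29+3=32
ecx=216+4=220
edx=10+2=12
cmp edx, 16  (cmp 12,16)
jl loop: taken
esi=32-2=30
esi=M[220]=28
esi=28+3=31
ecx=220+4=224
edx=12+2=14
cmp edx, 16  (cmp 14,16)
jl loop: taken
After step 45: ecx = 224.

224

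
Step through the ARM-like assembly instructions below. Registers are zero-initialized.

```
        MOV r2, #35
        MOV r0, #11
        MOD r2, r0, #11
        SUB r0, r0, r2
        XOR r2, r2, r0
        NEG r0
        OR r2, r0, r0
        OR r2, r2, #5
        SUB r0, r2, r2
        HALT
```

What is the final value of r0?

0

MOV r2, #35 → r2=35
MOV r0, #11 → r0=11
MOD r2, r0, #11 → r2=11%11=0
SUB r0, r0, r2 → r0=11-0=11
XOR r2, r2, r0 → r2=0^11=11
NEG r0 → r0=-(11)=-11
OR r2, r0, r0 → r2=(-11)|(-11)=-11
OR r2, r2, #5 → r2=(-11)|5=-11
SUB r0, r2, r2 → r0=(-11)-(-11)=0
halt.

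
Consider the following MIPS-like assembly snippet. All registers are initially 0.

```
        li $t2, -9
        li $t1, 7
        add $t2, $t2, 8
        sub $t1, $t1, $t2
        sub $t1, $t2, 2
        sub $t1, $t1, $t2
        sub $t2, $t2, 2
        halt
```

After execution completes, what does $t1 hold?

-2

after li $t2, -9: $t2=-9
after li $t1, 7: $t1=7
after add $t2, $t2, 8: $t2=(-9)+8=-1
after sub $t1, $t1, $t2: $t1=7-(-1)=8
after sub $t1, $t2, 2: $t1=(-1)-2=-3
after sub $t1, $t1, $t2: $t1=(-3)-(-1)=-2
after sub $t2, $t2, 2: $t2=(-1)-2=-3
halt.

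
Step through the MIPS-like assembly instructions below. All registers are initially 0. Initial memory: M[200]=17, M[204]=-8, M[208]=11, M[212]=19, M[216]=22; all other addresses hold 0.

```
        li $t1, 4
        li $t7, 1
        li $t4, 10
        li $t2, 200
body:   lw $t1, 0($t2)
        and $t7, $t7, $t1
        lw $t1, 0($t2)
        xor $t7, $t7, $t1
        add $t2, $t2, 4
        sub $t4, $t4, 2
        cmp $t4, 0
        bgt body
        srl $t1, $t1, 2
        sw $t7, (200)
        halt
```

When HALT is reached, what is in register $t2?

li $t1, 4 → $t1=4
li $t7, 1 → $t7=1
li $t4, 10 → $t4=10
li $t2, 200 → $t2=200
lw $t1, 0($t2) → $t1=M[200]=17
and $t7, $t7, $t1 → $t7=1&17=1
lw $t1, 0($t2) → $t1=M[200]=17
xor $t7, $t7, $t1 → $t7=1^17=16
add $t2, $t2, 4 → $t2=200+4=204
sub $t4, $t4, 2 → $t4=10-2=8
cmp $t4, 0  (cmp 8,0)
bgt body: taken
lw $t1, 0($t2) → $t1=M[204]=-8
and $t7, $t7, $t1 → $t7=16&(-8)=16
lw $t1, 0($t2) → $t1=M[204]=-8
xor $t7, $t7, $t1 → $t7=16^(-8)=-24
add $t2, $t2, 4 → $t2=204+4=208
sub $t4, $t4, 2 → $t4=8-2=6
cmp $t4, 0  (cmp 6,0)
bgt body: taken
lw $t1, 0($t2) → $t1=M[208]=11
and $t7, $t7, $t1 → $t7=(-24)&11=8
lw $t1, 0($t2) → $t1=M[208]=11
xor $t7, $t7, $t1 → $t7=8^11=3
add $t2, $t2, 4 → $t2=208+4=212
sub $t4, $t4, 2 → $t4=6-2=4
cmp $t4, 0  (cmp 4,0)
bgt body: taken
lw $t1, 0($t2) → $t1=M[212]=19
and $t7, $t7, $t1 → $t7=3&19=3
lw $t1, 0($t2) → $t1=M[212]=19
xor $t7, $t7, $t1 → $t7=3^19=16
add $t2, $t2, 4 → $t2=212+4=216
sub $t4, $t4, 2 → $t4=4-2=2
cmp $t4, 0  (cmp 2,0)
bgt body: taken
lw $t1, 0($t2) → $t1=M[216]=22
and $t7, $t7, $t1 → $t7=16&22=16
lw $t1, 0($t2) → $t1=M[216]=22
xor $t7, $t7, $t1 → $t7=16^22=6
add $t2, $t2, 4 → $t2=216+4=220
sub $t4, $t4, 2 → $t4=2-2=0
cmp $t4, 0  (cmp 0,0)
bgt body: not taken
srl $t1, $t1, 2 → $t1=22>>2=5
sw $t7, (200) → M[200]=6
halt.

220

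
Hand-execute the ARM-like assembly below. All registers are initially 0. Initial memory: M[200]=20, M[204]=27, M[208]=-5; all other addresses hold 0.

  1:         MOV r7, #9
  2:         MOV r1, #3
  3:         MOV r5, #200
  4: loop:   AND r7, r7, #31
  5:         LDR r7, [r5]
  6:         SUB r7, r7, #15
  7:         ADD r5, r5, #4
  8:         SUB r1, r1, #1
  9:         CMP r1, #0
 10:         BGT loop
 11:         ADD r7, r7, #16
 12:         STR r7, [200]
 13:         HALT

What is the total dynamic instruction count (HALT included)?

27

after MOV r7, #9: r7=9
after MOV r1, #3: r1=3
after MOV r5, #200: r5=200
after AND r7, r7, #31: r7=9&31=9
after LDR r7, [r5]: r7=M[200]=20
after SUB r7, r7, #15: r7=20-15=5
after ADD r5, r5, #4: r5=200+4=204
after SUB r1, r1, #1: r1=3-1=2
CMP r1, #0  (cmp 2,0)
BGT loop: taken
after AND r7, r7, #31: r7=5&31=5
after LDR r7, [r5]: r7=M[204]=27
after SUB r7, r7, #15: r7=27-15=12
after ADD r5, r5, #4: r5=204+4=208
after SUB r1, r1, #1: r1=2-1=1
CMP r1, #0  (cmp 1,0)
BGT loop: taken
after AND r7, r7, #31: r7=12&31=12
after LDR r7, [r5]: r7=M[208]=-5
after SUB r7, r7, #15: r7=(-5)-15=-20
after ADD r5, r5, #4: r5=208+4=212
after SUB r1, r1, #1: r1=1-1=0
CMP r1, #0  (cmp 0,0)
BGT loop: not taken
after ADD r7, r7, #16: r7=(-20)+16=-4
STR r7, [200] → M[200]=-4
halt.
Total executed instructions: 27.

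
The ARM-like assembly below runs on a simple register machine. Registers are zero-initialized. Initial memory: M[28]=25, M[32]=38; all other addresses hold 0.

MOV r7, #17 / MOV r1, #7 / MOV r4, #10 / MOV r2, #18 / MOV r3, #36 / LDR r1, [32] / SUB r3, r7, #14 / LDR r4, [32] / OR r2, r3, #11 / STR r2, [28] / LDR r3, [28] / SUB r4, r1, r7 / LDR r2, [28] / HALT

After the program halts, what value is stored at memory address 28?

MOV r7, #17 → r7=17
MOV r1, #7 → r1=7
MOV r4, #10 → r4=10
MOV r2, #18 → r2=18
MOV r3, #36 → r3=36
LDR r1, [32] → r1=M[32]=38
SUB r3, r7, #14 → r3=17-14=3
LDR r4, [32] → r4=M[32]=38
OR r2, r3, #11 → r2=3|11=11
STR r2, [28] → M[28]=11
LDR r3, [28] → r3=M[28]=11
SUB r4, r1, r7 → r4=38-17=21
LDR r2, [28] → r2=M[28]=11
halt.

11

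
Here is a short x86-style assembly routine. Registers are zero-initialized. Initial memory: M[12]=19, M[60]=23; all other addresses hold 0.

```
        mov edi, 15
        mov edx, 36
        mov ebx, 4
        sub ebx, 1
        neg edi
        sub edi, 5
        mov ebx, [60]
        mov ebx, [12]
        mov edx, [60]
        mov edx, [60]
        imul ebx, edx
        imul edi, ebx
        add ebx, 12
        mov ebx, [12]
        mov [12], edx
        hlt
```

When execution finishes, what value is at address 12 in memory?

mov edi, 15 → edi=15
mov edx, 36 → edx=36
mov ebx, 4 → ebx=4
sub ebx, 1 → ebx=4-1=3
neg edi → edi=-(15)=-15
sub edi, 5 → edi=(-15)-5=-20
mov ebx, [60] → ebx=M[60]=23
mov ebx, [12] → ebx=M[12]=19
mov edx, [60] → edx=M[60]=23
mov edx, [60] → edx=M[60]=23
imul ebx, edx → ebx=19*23=437
imul edi, ebx → edi=(-20)*437=-8740
add ebx, 12 → ebx=437+12=449
mov ebx, [12] → ebx=M[12]=19
mov [12], edx → M[12]=23
halt.

23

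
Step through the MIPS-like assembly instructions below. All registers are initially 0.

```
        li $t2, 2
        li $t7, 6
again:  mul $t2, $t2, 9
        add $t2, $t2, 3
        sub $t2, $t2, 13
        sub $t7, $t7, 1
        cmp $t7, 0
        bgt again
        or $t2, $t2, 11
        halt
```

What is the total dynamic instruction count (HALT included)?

40

after li $t2, 2: $t2=2
after li $t7, 6: $t7=6
after mul $t2, $t2, 9: $t2=2*9=18
after add $t2, $t2, 3: $t2=18+3=21
after sub $t2, $t2, 13: $t2=21-13=8
after sub $t7, $t7, 1: $t7=6-1=5
cmp $t7, 0  (cmp 5,0)
bgt again: taken
after mul $t2, $t2, 9: $t2=8*9=72
after add $t2, $t2, 3: $t2=72+3=75
after sub $t2, $t2, 13: $t2=75-13=62
after sub $t7, $t7, 1: $t7=5-1=4
cmp $t7, 0  (cmp 4,0)
bgt again: taken
after mul $t2, $t2, 9: $t2=62*9=558
after add $t2, $t2, 3: $t2=558+3=561
after sub $t2, $t2, 13: $t2=561-13=548
after sub $t7, $t7, 1: $t7=4-1=3
cmp $t7, 0  (cmp 3,0)
bgt again: taken
after mul $t2, $t2, 9: $t2=548*9=4932
after add $t2, $t2, 3: $t2=4932+3=4935
after sub $t2, $t2, 13: $t2=4935-13=4922
after sub $t7, $t7, 1: $t7=3-1=2
cmp $t7, 0  (cmp 2,0)
bgt again: taken
after mul $t2, $t2, 9: $t2=4922*9=44298
after add $t2, $t2, 3: $t2=44298+3=44301
after sub $t2, $t2, 13: $t2=44301-13=44288
after sub $t7, $t7, 1: $t7=2-1=1
cmp $t7, 0  (cmp 1,0)
bgt again: taken
after mul $t2, $t2, 9: $t2=44288*9=398592
after add $t2, $t2, 3: $t2=398592+3=398595
after sub $t2, $t2, 13: $t2=398595-13=398582
after sub $t7, $t7, 1: $t7=1-1=0
cmp $t7, 0  (cmp 0,0)
bgt again: not taken
after or $t2, $t2, 11: $t2=398582|11=398591
halt.
Total executed instructions: 40.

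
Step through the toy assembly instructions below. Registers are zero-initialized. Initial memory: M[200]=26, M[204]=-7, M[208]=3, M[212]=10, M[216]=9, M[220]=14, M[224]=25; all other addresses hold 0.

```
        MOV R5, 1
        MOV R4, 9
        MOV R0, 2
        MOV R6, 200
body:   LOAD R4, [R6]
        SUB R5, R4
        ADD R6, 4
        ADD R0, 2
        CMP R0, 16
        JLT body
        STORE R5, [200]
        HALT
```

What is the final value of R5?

-79

after MOV R5, 1: R5=1
after MOV R4, 9: R4=9
after MOV R0, 2: R0=2
after MOV R6, 200: R6=200
after LOAD R4, [R6]: R4=M[200]=26
after SUB R5, R4: R5=1-26=-25
after ADD R6, 4: R6=200+4=204
after ADD R0, 2: R0=2+2=4
CMP R0, 16  (cmp 4,16)
JLT body: taken
after LOAD R4, [R6]: R4=M[204]=-7
after SUB R5, R4: R5=(-25)-(-7)=-18
after ADD R6, 4: R6=204+4=208
after ADD R0, 2: R0=4+2=6
CMP R0, 16  (cmp 6,16)
JLT body: taken
after LOAD R4, [R6]: R4=M[208]=3
after SUB R5, R4: R5=(-18)-3=-21
after ADD R6, 4: R6=208+4=212
after ADD R0, 2: R0=6+2=8
CMP R0, 16  (cmp 8,16)
JLT body: taken
after LOAD R4, [R6]: R4=M[212]=10
after SUB R5, R4: R5=(-21)-10=-31
after ADD R6, 4: R6=212+4=216
after ADD R0, 2: R0=8+2=10
CMP R0, 16  (cmp 10,16)
JLT body: taken
after LOAD R4, [R6]: R4=M[216]=9
after SUB R5, R4: R5=(-31)-9=-40
after ADD R6, 4: R6=216+4=220
after ADD R0, 2: R0=10+2=12
CMP R0, 16  (cmp 12,16)
JLT body: taken
after LOAD R4, [R6]: R4=M[220]=14
after SUB R5, R4: R5=(-40)-14=-54
after ADD R6, 4: R6=220+4=224
after ADD R0, 2: R0=12+2=14
CMP R0, 16  (cmp 14,16)
JLT body: taken
after LOAD R4, [R6]: R4=M[224]=25
after SUB R5, R4: R5=(-54)-25=-79
after ADD R6, 4: R6=224+4=228
after ADD R0, 2: R0=14+2=16
CMP R0, 16  (cmp 16,16)
JLT body: not taken
STORE R5, [200] → M[200]=-79
halt.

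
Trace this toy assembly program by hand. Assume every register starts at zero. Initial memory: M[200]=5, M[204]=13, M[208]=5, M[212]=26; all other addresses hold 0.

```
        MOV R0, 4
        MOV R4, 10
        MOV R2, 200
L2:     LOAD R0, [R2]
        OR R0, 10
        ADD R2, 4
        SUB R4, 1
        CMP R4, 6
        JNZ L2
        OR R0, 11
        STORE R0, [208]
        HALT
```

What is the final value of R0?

R0=4
R4=10
R2=200
R0=M[200]=5
R0=5|10=15
R2=200+4=204
R4=10-1=9
CMP R4, 6  (cmp 9,6)
JNZ L2: taken
R0=M[204]=13
R0=13|10=15
R2=204+4=208
R4=9-1=8
CMP R4, 6  (cmp 8,6)
JNZ L2: taken
R0=M[208]=5
R0=5|10=15
R2=208+4=212
R4=8-1=7
CMP R4, 6  (cmp 7,6)
JNZ L2: taken
R0=M[212]=26
R0=26|10=26
R2=212+4=216
R4=7-1=6
CMP R4, 6  (cmp 6,6)
JNZ L2: not taken
R0=26|11=27
STORE R0, [208] → M[208]=27
halt.

27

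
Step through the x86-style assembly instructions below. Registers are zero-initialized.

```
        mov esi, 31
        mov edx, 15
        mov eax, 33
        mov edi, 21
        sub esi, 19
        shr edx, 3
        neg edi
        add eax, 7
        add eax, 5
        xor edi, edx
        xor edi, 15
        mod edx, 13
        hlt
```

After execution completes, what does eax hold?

mov esi, 31 → esi=31
mov edx, 15 → edx=15
mov eax, 33 → eax=33
mov edi, 21 → edi=21
sub esi, 19 → esi=31-19=12
shr edx, 3 → edx=15>>3=1
neg edi → edi=-(21)=-21
add eax, 7 → eax=33+7=40
add eax, 5 → eax=40+5=45
xor edi, edx → edi=(-21)^1=-22
xor edi, 15 → edi=(-22)^15=-27
mod edx, 13 → edx=1%13=1
halt.

45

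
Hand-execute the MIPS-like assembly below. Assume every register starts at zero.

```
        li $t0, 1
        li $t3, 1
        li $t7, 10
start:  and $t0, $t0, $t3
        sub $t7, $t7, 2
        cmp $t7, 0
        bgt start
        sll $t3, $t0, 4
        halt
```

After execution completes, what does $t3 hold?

li $t0, 1 → $t0=1
li $t3, 1 → $t3=1
li $t7, 10 → $t7=10
and $t0, $t0, $t3 → $t0=1&1=1
sub $t7, $t7, 2 → $t7=10-2=8
cmp $t7, 0  (cmp 8,0)
bgt start: taken
and $t0, $t0, $t3 → $t0=1&1=1
sub $t7, $t7, 2 → $t7=8-2=6
cmp $t7, 0  (cmp 6,0)
bgt start: taken
and $t0, $t0, $t3 → $t0=1&1=1
sub $t7, $t7, 2 → $t7=6-2=4
cmp $t7, 0  (cmp 4,0)
bgt start: taken
and $t0, $t0, $t3 → $t0=1&1=1
sub $t7, $t7, 2 → $t7=4-2=2
cmp $t7, 0  (cmp 2,0)
bgt start: taken
and $t0, $t0, $t3 → $t0=1&1=1
sub $t7, $t7, 2 → $t7=2-2=0
cmp $t7, 0  (cmp 0,0)
bgt start: not taken
sll $t3, $t0, 4 → $t3=1<<4=16
halt.

16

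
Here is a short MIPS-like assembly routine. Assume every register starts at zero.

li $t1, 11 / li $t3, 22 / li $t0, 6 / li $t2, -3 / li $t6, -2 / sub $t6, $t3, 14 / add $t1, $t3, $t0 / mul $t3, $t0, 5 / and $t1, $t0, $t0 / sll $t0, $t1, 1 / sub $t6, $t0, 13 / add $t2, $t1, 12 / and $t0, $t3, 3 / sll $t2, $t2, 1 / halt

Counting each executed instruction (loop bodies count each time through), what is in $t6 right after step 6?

8

$t1=11
$t3=22
$t0=6
$t2=-3
$t6=-2
$t6=22-14=8
After step 6: $t6 = 8.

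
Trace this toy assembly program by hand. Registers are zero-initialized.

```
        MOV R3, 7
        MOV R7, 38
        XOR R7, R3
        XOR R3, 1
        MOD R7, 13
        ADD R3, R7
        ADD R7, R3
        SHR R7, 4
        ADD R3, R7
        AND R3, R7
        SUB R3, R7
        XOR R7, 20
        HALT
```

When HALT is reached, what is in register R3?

MOV R3, 7 → R3=7
MOV R7, 38 → R7=38
XOR R7, R3 → R7=38^7=33
XOR R3, 1 → R3=7^1=6
MOD R7, 13 → R7=33%13=7
ADD R3, R7 → R3=6+7=13
ADD R7, R3 → R7=7+13=20
SHR R7, 4 → R7=20>>4=1
ADD R3, R7 → R3=13+1=14
AND R3, R7 → R3=14&1=0
SUB R3, R7 → R3=0-1=-1
XOR R7, 20 → R7=1^20=21
halt.

-1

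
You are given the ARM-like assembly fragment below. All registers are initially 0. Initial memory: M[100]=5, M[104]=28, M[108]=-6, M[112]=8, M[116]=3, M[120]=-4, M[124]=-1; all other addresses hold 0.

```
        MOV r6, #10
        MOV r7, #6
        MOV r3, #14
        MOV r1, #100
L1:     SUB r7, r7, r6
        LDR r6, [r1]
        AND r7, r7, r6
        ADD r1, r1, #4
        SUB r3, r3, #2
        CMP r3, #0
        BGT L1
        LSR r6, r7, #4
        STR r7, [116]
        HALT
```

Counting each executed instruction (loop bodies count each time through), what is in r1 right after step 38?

120

after MOV r6, #10: r6=10
after MOV r7, #6: r7=6
after MOV r3, #14: r3=14
after MOV r1, #100: r1=100
after SUB r7, r7, r6: r7=6-10=-4
after LDR r6, [r1]: r6=M[100]=5
after AND r7, r7, r6: r7=(-4)&5=4
after ADD r1, r1, #4: r1=100+4=104
after SUB r3, r3, #2: r3=14-2=12
CMP r3, #0  (cmp 12,0)
BGT L1: taken
after SUB r7, r7, r6: r7=4-5=-1
after LDR r6, [r1]: r6=M[104]=28
after AND r7, r7, r6: r7=(-1)&28=28
after ADD r1, r1, #4: r1=104+4=108
after SUB r3, r3, #2: r3=12-2=10
CMP r3, #0  (cmp 10,0)
BGT L1: taken
after SUB r7, r7, r6: r7=28-28=0
after LDR r6, [r1]: r6=M[108]=-6
after AND r7, r7, r6: r7=0&(-6)=0
after ADD r1, r1, #4: r1=108+4=112
after SUB r3, r3, #2: r3=10-2=8
CMP r3, #0  (cmp 8,0)
BGT L1: taken
after SUB r7, r7, r6: r7=0-(-6)=6
after LDR r6, [r1]: r6=M[112]=8
after AND r7, r7, r6: r7=6&8=0
after ADD r1, r1, #4: r1=112+4=116
after SUB r3, r3, #2: r3=8-2=6
CMP r3, #0  (cmp 6,0)
BGT L1: taken
after SUB r7, r7, r6: r7=0-8=-8
after LDR r6, [r1]: r6=M[116]=3
after AND r7, r7, r6: r7=(-8)&3=0
after ADD r1, r1, #4: r1=116+4=120
after SUB r3, r3, #2: r3=6-2=4
CMP r3, #0  (cmp 4,0)
After step 38: r1 = 120.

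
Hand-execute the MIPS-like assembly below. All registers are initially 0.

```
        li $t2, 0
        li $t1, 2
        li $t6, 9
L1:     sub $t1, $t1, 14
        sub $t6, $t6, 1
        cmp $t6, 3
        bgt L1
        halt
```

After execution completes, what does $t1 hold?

li $t2, 0 → $t2=0
li $t1, 2 → $t1=2
li $t6, 9 → $t6=9
sub $t1, $t1, 14 → $t1=2-14=-12
sub $t6, $t6, 1 → $t6=9-1=8
cmp $t6, 3  (cmp 8,3)
bgt L1: taken
sub $t1, $t1, 14 → $t1=(-12)-14=-26
sub $t6, $t6, 1 → $t6=8-1=7
cmp $t6, 3  (cmp 7,3)
bgt L1: taken
sub $t1, $t1, 14 → $t1=(-26)-14=-40
sub $t6, $t6, 1 → $t6=7-1=6
cmp $t6, 3  (cmp 6,3)
bgt L1: taken
sub $t1, $t1, 14 → $t1=(-40)-14=-54
sub $t6, $t6, 1 → $t6=6-1=5
cmp $t6, 3  (cmp 5,3)
bgt L1: taken
sub $t1, $t1, 14 → $t1=(-54)-14=-68
sub $t6, $t6, 1 → $t6=5-1=4
cmp $t6, 3  (cmp 4,3)
bgt L1: taken
sub $t1, $t1, 14 → $t1=(-68)-14=-82
sub $t6, $t6, 1 → $t6=4-1=3
cmp $t6, 3  (cmp 3,3)
bgt L1: not taken
halt.

-82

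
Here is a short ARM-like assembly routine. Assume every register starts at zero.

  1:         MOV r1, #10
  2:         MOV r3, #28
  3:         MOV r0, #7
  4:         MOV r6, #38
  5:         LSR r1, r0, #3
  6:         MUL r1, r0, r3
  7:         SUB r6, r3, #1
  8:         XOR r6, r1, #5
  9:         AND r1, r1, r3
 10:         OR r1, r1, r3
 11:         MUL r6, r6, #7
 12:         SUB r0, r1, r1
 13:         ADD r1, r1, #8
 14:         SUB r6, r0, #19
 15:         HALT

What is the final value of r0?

0

r1=10
r3=28
r0=7
r6=38
r1=7>>3=0
r1=7*28=196
r6=28-1=27
r6=196^5=193
r1=196&28=4
r1=4|28=28
r6=193*7=1351
r0=28-28=0
r1=28+8=36
r6=0-19=-19
halt.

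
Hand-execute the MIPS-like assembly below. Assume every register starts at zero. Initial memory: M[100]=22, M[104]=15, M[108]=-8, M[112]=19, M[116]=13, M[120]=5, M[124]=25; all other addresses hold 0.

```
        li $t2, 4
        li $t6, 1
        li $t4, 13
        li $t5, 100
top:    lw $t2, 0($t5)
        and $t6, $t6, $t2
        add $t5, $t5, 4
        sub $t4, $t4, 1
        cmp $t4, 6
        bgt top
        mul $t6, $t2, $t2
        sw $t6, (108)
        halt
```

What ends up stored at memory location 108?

after li $t2, 4: $t2=4
after li $t6, 1: $t6=1
after li $t4, 13: $t4=13
after li $t5, 100: $t5=100
after lw $t2, 0($t5): $t2=M[100]=22
after and $t6, $t6, $t2: $t6=1&22=0
after add $t5, $t5, 4: $t5=100+4=104
after sub $t4, $t4, 1: $t4=13-1=12
cmp $t4, 6  (cmp 12,6)
bgt top: taken
after lw $t2, 0($t5): $t2=M[104]=15
after and $t6, $t6, $t2: $t6=0&15=0
after add $t5, $t5, 4: $t5=104+4=108
after sub $t4, $t4, 1: $t4=12-1=11
cmp $t4, 6  (cmp 11,6)
bgt top: taken
after lw $t2, 0($t5): $t2=M[108]=-8
after and $t6, $t6, $t2: $t6=0&(-8)=0
after add $t5, $t5, 4: $t5=108+4=112
after sub $t4, $t4, 1: $t4=11-1=10
cmp $t4, 6  (cmp 10,6)
bgt top: taken
after lw $t2, 0($t5): $t2=M[112]=19
after and $t6, $t6, $t2: $t6=0&19=0
after add $t5, $t5, 4: $t5=112+4=116
after sub $t4, $t4, 1: $t4=10-1=9
cmp $t4, 6  (cmp 9,6)
bgt top: taken
after lw $t2, 0($t5): $t2=M[116]=13
after and $t6, $t6, $t2: $t6=0&13=0
after add $t5, $t5, 4: $t5=116+4=120
after sub $t4, $t4, 1: $t4=9-1=8
cmp $t4, 6  (cmp 8,6)
bgt top: taken
after lw $t2, 0($t5): $t2=M[120]=5
after and $t6, $t6, $t2: $t6=0&5=0
after add $t5, $t5, 4: $t5=120+4=124
after sub $t4, $t4, 1: $t4=8-1=7
cmp $t4, 6  (cmp 7,6)
bgt top: taken
after lw $t2, 0($t5): $t2=M[124]=25
after and $t6, $t6, $t2: $t6=0&25=0
after add $t5, $t5, 4: $t5=124+4=128
after sub $t4, $t4, 1: $t4=7-1=6
cmp $t4, 6  (cmp 6,6)
bgt top: not taken
after mul $t6, $t2, $t2: $t6=25*25=625
sw $t6, (108) → M[108]=625
halt.

625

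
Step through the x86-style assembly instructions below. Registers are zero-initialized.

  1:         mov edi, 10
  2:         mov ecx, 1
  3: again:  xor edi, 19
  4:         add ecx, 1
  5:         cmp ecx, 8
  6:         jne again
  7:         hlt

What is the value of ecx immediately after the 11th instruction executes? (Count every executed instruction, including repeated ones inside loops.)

edi=10
ecx=1
edi=10^19=25
ecx=1+1=2
cmp ecx, 8  (cmp 2,8)
jne again: taken
edi=25^19=10
ecx=2+1=3
cmp ecx, 8  (cmp 3,8)
jne again: taken
edi=10^19=25
After step 11: ecx = 3.

3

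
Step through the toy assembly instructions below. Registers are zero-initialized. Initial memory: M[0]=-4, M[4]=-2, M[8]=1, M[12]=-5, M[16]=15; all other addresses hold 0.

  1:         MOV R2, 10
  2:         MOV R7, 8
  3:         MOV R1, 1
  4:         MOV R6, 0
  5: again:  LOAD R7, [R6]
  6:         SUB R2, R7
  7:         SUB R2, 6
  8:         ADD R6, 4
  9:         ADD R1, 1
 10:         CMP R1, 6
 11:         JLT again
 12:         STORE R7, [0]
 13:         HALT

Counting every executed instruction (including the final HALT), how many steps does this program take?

after MOV R2, 10: R2=10
after MOV R7, 8: R7=8
after MOV R1, 1: R1=1
after MOV R6, 0: R6=0
after LOAD R7, [R6]: R7=M[0]=-4
after SUB R2, R7: R2=10-(-4)=14
after SUB R2, 6: R2=14-6=8
after ADD R6, 4: R6=0+4=4
after ADD R1, 1: R1=1+1=2
CMP R1, 6  (cmp 2,6)
JLT again: taken
after LOAD R7, [R6]: R7=M[4]=-2
after SUB R2, R7: R2=8-(-2)=10
after SUB R2, 6: R2=10-6=4
after ADD R6, 4: R6=4+4=8
after ADD R1, 1: R1=2+1=3
CMP R1, 6  (cmp 3,6)
JLT again: taken
after LOAD R7, [R6]: R7=M[8]=1
after SUB R2, R7: R2=4-1=3
after SUB R2, 6: R2=3-6=-3
after ADD R6, 4: R6=8+4=12
after ADD R1, 1: R1=3+1=4
CMP R1, 6  (cmp 4,6)
JLT again: taken
after LOAD R7, [R6]: R7=M[12]=-5
after SUB R2, R7: R2=(-3)-(-5)=2
after SUB R2, 6: R2=2-6=-4
after ADD R6, 4: R6=12+4=16
after ADD R1, 1: R1=4+1=5
CMP R1, 6  (cmp 5,6)
JLT again: taken
after LOAD R7, [R6]: R7=M[16]=15
after SUB R2, R7: R2=(-4)-15=-19
after SUB R2, 6: R2=(-19)-6=-25
after ADD R6, 4: R6=16+4=20
after ADD R1, 1: R1=5+1=6
CMP R1, 6  (cmp 6,6)
JLT again: not taken
STORE R7, [0] → M[0]=15
halt.
Total executed instructions: 41.

41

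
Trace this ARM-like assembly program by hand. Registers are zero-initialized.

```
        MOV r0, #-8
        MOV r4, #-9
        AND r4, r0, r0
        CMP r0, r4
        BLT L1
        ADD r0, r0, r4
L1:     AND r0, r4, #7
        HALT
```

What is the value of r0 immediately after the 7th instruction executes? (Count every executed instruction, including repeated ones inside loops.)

0

r0=-8
r4=-9
r4=(-8)&(-8)=-8
CMP r0, r4  (cmp -8,-8)
BLT L1: not taken
r0=(-8)+(-8)=-16
r0=(-8)&7=0
After step 7: r0 = 0.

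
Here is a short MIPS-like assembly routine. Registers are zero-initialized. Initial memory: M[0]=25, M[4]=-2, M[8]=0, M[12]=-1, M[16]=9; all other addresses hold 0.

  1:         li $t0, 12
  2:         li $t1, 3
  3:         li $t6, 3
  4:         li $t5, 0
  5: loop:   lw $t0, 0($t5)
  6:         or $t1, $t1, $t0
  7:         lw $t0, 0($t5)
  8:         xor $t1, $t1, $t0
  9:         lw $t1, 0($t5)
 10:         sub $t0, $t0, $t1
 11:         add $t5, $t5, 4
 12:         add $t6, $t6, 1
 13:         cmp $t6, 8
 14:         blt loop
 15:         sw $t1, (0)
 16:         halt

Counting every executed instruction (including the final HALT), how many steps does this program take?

after li $t0, 12: $t0=12
after li $t1, 3: $t1=3
after li $t6, 3: $t6=3
after li $t5, 0: $t5=0
after lw $t0, 0($t5): $t0=M[0]=25
after or $t1, $t1, $t0: $t1=3|25=27
after lw $t0, 0($t5): $t0=M[0]=25
after xor $t1, $t1, $t0: $t1=27^25=2
after lw $t1, 0($t5): $t1=M[0]=25
after sub $t0, $t0, $t1: $t0=25-25=0
after add $t5, $t5, 4: $t5=0+4=4
after add $t6, $t6, 1: $t6=3+1=4
cmp $t6, 8  (cmp 4,8)
blt loop: taken
after lw $t0, 0($t5): $t0=M[4]=-2
after or $t1, $t1, $t0: $t1=25|(-2)=-1
after lw $t0, 0($t5): $t0=M[4]=-2
after xor $t1, $t1, $t0: $t1=(-1)^(-2)=1
after lw $t1, 0($t5): $t1=M[4]=-2
after sub $t0, $t0, $t1: $t0=(-2)-(-2)=0
after add $t5, $t5, 4: $t5=4+4=8
after add $t6, $t6, 1: $t6=4+1=5
cmp $t6, 8  (cmp 5,8)
blt loop: taken
after lw $t0, 0($t5): $t0=M[8]=0
after or $t1, $t1, $t0: $t1=(-2)|0=-2
after lw $t0, 0($t5): $t0=M[8]=0
after xor $t1, $t1, $t0: $t1=(-2)^0=-2
after lw $t1, 0($t5): $t1=M[8]=0
after sub $t0, $t0, $t1: $t0=0-0=0
after add $t5, $t5, 4: $t5=8+4=12
after add $t6, $t6, 1: $t6=5+1=6
cmp $t6, 8  (cmp 6,8)
blt loop: taken
after lw $t0, 0($t5): $t0=M[12]=-1
after or $t1, $t1, $t0: $t1=0|(-1)=-1
after lw $t0, 0($t5): $t0=M[12]=-1
after xor $t1, $t1, $t0: $t1=(-1)^(-1)=0
after lw $t1, 0($t5): $t1=M[12]=-1
after sub $t0, $t0, $t1: $t0=(-1)-(-1)=0
after add $t5, $t5, 4: $t5=12+4=16
after add $t6, $t6, 1: $t6=6+1=7
cmp $t6, 8  (cmp 7,8)
blt loop: taken
after lw $t0, 0($t5): $t0=M[16]=9
after or $t1, $t1, $t0: $t1=(-1)|9=-1
after lw $t0, 0($t5): $t0=M[16]=9
after xor $t1, $t1, $t0: $t1=(-1)^9=-10
after lw $t1, 0($t5): $t1=M[16]=9
after sub $t0, $t0, $t1: $t0=9-9=0
after add $t5, $t5, 4: $t5=16+4=20
after add $t6, $t6, 1: $t6=7+1=8
cmp $t6, 8  (cmp 8,8)
blt loop: not taken
sw $t1, (0) → M[0]=9
halt.
Total executed instructions: 56.

56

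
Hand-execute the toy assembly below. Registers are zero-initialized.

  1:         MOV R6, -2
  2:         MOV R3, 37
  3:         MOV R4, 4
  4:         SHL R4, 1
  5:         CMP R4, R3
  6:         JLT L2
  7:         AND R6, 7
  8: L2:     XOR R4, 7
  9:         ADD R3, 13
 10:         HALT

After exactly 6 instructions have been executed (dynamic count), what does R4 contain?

after MOV R6, -2: R6=-2
after MOV R3, 37: R3=37
after MOV R4, 4: R4=4
after SHL R4, 1: R4=4<<1=8
CMP R4, R3  (cmp 8,37)
JLT L2: taken
After step 6: R4 = 8.

8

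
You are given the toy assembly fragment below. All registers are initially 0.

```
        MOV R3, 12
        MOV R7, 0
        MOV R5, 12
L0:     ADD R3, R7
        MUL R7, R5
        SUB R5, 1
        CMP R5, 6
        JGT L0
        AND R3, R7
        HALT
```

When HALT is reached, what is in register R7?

after MOV R3, 12: R3=12
after MOV R7, 0: R7=0
after MOV R5, 12: R5=12
after ADD R3, R7: R3=12+0=12
after MUL R7, R5: R7=0*12=0
after SUB R5, 1: R5=12-1=11
CMP R5, 6  (cmp 11,6)
JGT L0: taken
after ADD R3, R7: R3=12+0=12
after MUL R7, R5: R7=0*11=0
after SUB R5, 1: R5=11-1=10
CMP R5, 6  (cmp 10,6)
JGT L0: taken
after ADD R3, R7: R3=12+0=12
after MUL R7, R5: R7=0*10=0
after SUB R5, 1: R5=10-1=9
CMP R5, 6  (cmp 9,6)
JGT L0: taken
after ADD R3, R7: R3=12+0=12
after MUL R7, R5: R7=0*9=0
after SUB R5, 1: R5=9-1=8
CMP R5, 6  (cmp 8,6)
JGT L0: taken
after ADD R3, R7: R3=12+0=12
after MUL R7, R5: R7=0*8=0
after SUB R5, 1: R5=8-1=7
CMP R5, 6  (cmp 7,6)
JGT L0: taken
after ADD R3, R7: R3=12+0=12
after MUL R7, R5: R7=0*7=0
after SUB R5, 1: R5=7-1=6
CMP R5, 6  (cmp 6,6)
JGT L0: not taken
after AND R3, R7: R3=12&0=0
halt.

0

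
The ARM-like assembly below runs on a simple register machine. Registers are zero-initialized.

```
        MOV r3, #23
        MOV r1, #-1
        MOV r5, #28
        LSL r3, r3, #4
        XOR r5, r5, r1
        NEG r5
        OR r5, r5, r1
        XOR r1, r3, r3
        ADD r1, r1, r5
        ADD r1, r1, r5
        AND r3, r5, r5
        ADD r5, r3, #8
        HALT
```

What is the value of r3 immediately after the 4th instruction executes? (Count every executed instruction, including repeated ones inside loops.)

368

r3=23
r1=-1
r5=28
r3=23<<4=368
After step 4: r3 = 368.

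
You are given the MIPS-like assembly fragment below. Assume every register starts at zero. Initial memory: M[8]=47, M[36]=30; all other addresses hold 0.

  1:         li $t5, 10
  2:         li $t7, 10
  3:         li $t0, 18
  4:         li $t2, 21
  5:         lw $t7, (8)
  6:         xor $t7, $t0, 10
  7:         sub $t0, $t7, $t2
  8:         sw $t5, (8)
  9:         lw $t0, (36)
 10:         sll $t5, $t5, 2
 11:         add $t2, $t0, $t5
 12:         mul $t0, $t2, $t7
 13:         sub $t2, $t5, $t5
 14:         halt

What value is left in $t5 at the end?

40

after li $t5, 10: $t5=10
after li $t7, 10: $t7=10
after li $t0, 18: $t0=18
after li $t2, 21: $t2=21
after lw $t7, (8): $t7=M[8]=47
after xor $t7, $t0, 10: $t7=18^10=24
after sub $t0, $t7, $t2: $t0=24-21=3
sw $t5, (8) → M[8]=10
after lw $t0, (36): $t0=M[36]=30
after sll $t5, $t5, 2: $t5=10<<2=40
after add $t2, $t0, $t5: $t2=30+40=70
after mul $t0, $t2, $t7: $t0=70*24=1680
after sub $t2, $t5, $t5: $t2=40-40=0
halt.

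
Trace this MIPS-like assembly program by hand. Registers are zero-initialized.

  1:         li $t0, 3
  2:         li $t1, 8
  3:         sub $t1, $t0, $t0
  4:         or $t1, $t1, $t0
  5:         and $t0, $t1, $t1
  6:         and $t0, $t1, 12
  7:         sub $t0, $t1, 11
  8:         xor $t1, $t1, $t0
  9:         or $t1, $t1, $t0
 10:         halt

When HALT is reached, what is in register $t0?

li $t0, 3 → $t0=3
li $t1, 8 → $t1=8
sub $t1, $t0, $t0 → $t1=3-3=0
or $t1, $t1, $t0 → $t1=0|3=3
and $t0, $t1, $t1 → $t0=3&3=3
and $t0, $t1, 12 → $t0=3&12=0
sub $t0, $t1, 11 → $t0=3-11=-8
xor $t1, $t1, $t0 → $t1=3^(-8)=-5
or $t1, $t1, $t0 → $t1=(-5)|(-8)=-5
halt.

-8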